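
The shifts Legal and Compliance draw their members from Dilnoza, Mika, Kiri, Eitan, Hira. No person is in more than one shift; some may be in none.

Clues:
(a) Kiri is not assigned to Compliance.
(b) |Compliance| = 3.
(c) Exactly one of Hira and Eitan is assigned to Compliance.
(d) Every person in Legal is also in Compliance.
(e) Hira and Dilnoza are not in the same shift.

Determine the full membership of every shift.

From (a): Kiri ∉ Compliance.
(d) contrapositive: Kiri ∉ Legal.
Suppose Dilnoza ∈ Legal: no assignment then satisfies all the clues, so Dilnoza ∉ Legal.

Legal = {}; Compliance = {Dilnoza, Eitan, Mika}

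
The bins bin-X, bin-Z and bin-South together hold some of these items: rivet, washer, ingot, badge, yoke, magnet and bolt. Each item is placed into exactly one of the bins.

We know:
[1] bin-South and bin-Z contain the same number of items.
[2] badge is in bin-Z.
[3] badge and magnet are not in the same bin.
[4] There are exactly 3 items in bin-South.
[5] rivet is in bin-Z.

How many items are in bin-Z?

3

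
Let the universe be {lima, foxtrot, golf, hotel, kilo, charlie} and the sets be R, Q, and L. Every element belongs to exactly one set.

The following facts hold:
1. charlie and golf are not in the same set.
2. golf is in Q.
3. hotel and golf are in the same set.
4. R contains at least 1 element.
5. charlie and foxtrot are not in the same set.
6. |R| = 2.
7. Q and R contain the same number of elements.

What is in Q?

Q = {golf, hotel}

From (2): golf ∈ Q.
(1): charlie ∉ Q.
(3): hotel matches golf: hotel ∉ R.
(3): hotel matches golf: hotel ∈ Q.
Suppose lima ∈ Q: no assignment then satisfies all the clues, so lima ∉ Q.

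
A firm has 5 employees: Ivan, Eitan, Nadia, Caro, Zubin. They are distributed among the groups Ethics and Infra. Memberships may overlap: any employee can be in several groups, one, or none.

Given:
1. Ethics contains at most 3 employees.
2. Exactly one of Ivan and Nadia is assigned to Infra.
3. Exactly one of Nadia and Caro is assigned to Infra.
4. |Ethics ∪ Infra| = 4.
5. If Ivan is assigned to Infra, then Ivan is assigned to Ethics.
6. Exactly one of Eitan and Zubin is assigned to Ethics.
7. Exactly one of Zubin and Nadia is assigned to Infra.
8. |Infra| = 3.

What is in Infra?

Infra = {Caro, Ivan, Zubin}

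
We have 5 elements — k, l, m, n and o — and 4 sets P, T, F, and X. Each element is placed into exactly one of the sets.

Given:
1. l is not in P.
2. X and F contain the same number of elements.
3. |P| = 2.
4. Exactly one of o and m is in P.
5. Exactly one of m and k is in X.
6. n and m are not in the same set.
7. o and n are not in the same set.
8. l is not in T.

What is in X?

X = {m}

From (1): l ∉ P.
From (8): l ∉ T.
Suppose k ∈ X: no assignment then satisfies all the clues, so k ∉ X.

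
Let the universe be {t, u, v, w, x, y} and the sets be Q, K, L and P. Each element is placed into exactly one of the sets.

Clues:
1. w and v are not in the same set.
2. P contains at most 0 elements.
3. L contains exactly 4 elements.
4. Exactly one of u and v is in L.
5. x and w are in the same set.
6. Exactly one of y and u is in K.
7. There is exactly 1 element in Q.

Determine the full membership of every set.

Q = {v}; K = {y}; L = {t, u, w, x}; P = {}

(2): P already has 0, so the rest are out.
Suppose t ∈ Q: no assignment then satisfies all the clues, so t ∉ Q.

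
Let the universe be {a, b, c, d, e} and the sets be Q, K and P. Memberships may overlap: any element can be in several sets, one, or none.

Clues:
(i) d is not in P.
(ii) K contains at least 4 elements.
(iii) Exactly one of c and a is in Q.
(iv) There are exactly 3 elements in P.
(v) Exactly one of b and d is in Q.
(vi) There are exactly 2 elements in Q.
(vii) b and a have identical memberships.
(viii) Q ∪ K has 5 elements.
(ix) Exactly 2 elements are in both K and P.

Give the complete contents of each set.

Q = {c, d}; K = {a, b, d, e}; P = {a, b, c}

From (i): d ∉ P.
Suppose a ∈ Q: no assignment then satisfies all the clues, so a ∉ Q.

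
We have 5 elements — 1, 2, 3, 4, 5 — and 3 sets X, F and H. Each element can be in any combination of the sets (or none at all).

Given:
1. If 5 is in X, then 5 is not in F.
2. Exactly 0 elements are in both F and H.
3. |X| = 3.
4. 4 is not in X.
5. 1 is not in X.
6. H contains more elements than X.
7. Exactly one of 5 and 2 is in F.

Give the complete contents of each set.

X = {2, 3, 5}; F = {2}; H = {1, 3, 4, 5}

From (4): 4 ∉ X.
From (5): 1 ∉ X.
(3): only 3 candidates remain for X, so all are in.
(1): 5 ∉ F.
(7) (exactly one): 2 ∈ F.
Suppose 1 ∈ F: no assignment then satisfies all the clues, so 1 ∉ F.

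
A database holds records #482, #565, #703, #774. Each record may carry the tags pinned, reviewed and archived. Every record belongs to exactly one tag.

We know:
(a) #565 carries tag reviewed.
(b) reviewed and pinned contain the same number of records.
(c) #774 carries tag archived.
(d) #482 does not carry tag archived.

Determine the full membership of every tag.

pinned = {#482}; reviewed = {#565}; archived = {#703, #774}

From (a): #565 ∈ reviewed.
From (c): #774 ∈ archived.
From (d): #482 ∉ archived.
Suppose #482 ∉ pinned: no assignment then satisfies all the clues, so #482 ∈ pinned.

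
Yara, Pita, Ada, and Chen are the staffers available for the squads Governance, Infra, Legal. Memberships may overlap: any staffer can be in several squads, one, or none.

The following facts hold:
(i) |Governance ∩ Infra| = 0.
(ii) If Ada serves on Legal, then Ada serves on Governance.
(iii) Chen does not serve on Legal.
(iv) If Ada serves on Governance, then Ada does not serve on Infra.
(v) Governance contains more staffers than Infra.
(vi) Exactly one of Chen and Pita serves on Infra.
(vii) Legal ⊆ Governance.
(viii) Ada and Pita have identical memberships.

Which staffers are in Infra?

Infra = {Chen}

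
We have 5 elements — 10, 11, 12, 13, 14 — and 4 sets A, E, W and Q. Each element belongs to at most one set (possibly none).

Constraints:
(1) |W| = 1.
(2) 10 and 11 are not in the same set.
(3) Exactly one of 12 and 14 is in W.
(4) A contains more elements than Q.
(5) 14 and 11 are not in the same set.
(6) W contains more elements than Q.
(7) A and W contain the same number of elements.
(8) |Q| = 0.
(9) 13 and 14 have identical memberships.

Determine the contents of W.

W = {12}

(8): Q already has 0, so the rest are out.
Suppose 10 ∈ W: no assignment then satisfies all the clues, so 10 ∉ W.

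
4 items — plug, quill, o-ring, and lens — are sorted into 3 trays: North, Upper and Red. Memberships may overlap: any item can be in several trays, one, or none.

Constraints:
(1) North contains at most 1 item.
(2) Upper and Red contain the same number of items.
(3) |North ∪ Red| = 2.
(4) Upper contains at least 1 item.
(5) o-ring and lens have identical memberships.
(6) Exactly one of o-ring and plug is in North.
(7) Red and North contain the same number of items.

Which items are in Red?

Red = {quill}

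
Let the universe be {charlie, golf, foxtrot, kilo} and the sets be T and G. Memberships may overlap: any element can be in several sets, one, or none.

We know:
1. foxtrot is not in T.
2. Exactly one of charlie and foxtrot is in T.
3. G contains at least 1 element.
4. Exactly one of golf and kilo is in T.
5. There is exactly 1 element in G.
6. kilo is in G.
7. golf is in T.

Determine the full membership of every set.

T = {charlie, golf}; G = {kilo}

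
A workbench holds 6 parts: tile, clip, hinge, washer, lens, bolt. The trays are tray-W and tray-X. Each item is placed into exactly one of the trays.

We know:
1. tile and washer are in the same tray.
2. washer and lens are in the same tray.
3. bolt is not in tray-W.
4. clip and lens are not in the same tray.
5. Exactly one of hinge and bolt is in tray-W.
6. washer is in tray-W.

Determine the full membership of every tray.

tray-W = {hinge, lens, tile, washer}; tray-X = {bolt, clip}

From (3): bolt ∉ tray-W.
From (6): washer ∈ tray-W.
(1): tile matches washer: tile ∈ tray-W.
(2): lens matches washer: lens ∈ tray-W.
(4): clip ∉ tray-W.
(5) (exactly one): hinge ∈ tray-W.
Only one tray left: clip ∈ tray-X.
Only one tray left: bolt ∈ tray-X.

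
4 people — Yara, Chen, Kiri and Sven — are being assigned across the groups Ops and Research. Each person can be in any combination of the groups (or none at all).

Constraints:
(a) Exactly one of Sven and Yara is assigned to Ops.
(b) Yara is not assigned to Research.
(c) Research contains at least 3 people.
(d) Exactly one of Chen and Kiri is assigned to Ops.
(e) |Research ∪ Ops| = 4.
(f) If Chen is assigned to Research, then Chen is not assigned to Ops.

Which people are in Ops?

Ops = {Kiri, Yara}

From (b): Yara ∉ Research.
(c): only 3 candidates remain for Research, so all are in.
(f): Chen ∉ Ops.
(d) (exactly one): Kiri ∈ Ops.
Suppose Yara ∉ Ops: no assignment then satisfies all the clues, so Yara ∈ Ops.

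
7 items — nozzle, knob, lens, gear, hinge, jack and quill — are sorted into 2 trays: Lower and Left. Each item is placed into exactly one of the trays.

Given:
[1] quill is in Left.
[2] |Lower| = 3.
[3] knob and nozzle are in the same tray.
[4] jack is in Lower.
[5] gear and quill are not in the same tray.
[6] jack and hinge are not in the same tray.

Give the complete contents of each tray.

Lower = {gear, jack, lens}; Left = {hinge, knob, nozzle, quill}

From (1): quill ∈ Left.
From (4): jack ∈ Lower.
(5): gear ∉ Left.
(6): hinge ∉ Lower.
Only one tray left: gear ∈ Lower.
Only one tray left: hinge ∈ Left.
Suppose nozzle ∈ Lower: no assignment then satisfies all the clues, so nozzle ∉ Lower.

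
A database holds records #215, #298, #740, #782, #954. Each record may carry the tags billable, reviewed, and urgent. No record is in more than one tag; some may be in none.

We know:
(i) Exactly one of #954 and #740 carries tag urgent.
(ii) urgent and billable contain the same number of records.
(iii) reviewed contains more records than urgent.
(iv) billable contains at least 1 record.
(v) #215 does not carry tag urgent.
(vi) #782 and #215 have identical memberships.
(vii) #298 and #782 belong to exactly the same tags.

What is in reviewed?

reviewed = {#215, #298, #782}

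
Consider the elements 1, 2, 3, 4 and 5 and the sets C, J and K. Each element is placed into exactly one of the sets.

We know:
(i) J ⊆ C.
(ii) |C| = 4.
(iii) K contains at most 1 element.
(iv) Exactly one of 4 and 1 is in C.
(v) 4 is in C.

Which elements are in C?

C = {2, 3, 4, 5}

From (v): 4 ∈ C.
(iv) (exactly one): 1 ∉ C.
(i) contrapositive: 1 ∉ J.
(ii): only 4 candidates remain for C, so all are in.
Only one set left: 1 ∈ K.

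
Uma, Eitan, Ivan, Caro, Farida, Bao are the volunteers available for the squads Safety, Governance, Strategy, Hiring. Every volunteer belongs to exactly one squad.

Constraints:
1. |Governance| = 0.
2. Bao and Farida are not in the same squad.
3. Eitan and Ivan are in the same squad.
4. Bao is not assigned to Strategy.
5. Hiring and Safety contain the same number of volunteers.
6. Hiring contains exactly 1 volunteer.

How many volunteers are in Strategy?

4

From (4): Bao ∉ Strategy.
(1): Governance already has 0, so the rest are out.
Suppose Eitan ∈ Safety: no assignment then satisfies all the clues, so Eitan ∉ Safety.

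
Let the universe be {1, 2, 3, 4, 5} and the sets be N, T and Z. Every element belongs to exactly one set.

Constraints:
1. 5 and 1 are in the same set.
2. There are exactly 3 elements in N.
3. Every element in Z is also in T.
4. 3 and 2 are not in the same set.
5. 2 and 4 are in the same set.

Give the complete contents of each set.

N = {1, 3, 5}; T = {2, 4}; Z = {}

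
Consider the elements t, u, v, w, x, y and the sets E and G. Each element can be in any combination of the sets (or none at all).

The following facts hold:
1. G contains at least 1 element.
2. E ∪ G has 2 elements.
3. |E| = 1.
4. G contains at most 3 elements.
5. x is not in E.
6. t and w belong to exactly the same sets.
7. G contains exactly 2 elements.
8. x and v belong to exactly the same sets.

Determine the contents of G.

G = {u, y}

From (5): x ∉ E.
(8): v matches x: v ∉ E.
Suppose t ∈ G: no assignment then satisfies all the clues, so t ∉ G.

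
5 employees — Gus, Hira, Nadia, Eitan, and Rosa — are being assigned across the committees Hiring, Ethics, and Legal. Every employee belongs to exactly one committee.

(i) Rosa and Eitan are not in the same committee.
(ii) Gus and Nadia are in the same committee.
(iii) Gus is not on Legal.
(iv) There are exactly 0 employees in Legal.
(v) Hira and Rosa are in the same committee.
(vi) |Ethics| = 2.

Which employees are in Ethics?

Ethics = {Hira, Rosa}

From (iii): Gus ∉ Legal.
(ii): Nadia matches Gus: Nadia ∉ Legal.
(iv): Legal already has 0, so the rest are out.
Suppose Gus ∈ Ethics: no assignment then satisfies all the clues, so Gus ∉ Ethics.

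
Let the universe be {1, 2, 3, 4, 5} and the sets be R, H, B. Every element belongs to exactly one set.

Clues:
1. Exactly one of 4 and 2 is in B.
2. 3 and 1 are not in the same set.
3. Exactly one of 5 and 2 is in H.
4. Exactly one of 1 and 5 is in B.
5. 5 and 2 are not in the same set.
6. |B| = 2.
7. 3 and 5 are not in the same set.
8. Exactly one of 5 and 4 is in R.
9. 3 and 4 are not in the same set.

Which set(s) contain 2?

2: H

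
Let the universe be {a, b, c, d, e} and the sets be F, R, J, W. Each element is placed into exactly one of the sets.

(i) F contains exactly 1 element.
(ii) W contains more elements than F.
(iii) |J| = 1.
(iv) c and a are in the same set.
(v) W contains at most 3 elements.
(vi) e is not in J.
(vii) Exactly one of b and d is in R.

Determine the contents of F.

F = {e}

From (vi): e ∉ J.
Suppose a ∈ F: no assignment then satisfies all the clues, so a ∉ F.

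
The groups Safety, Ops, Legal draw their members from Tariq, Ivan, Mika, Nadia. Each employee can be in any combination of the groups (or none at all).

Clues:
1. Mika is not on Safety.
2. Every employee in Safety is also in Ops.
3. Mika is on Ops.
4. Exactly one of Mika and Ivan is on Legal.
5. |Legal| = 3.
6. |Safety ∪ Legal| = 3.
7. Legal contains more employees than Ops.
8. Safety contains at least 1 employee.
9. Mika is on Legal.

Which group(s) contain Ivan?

Ivan: none

From (1): Mika ∉ Safety.
From (3): Mika ∈ Ops.
From (9): Mika ∈ Legal.
(4) (exactly one): Ivan ∉ Legal.
(5): only 3 candidates remain for Legal, so all are in.
Suppose Ivan ∈ Safety: no assignment then satisfies all the clues, so Ivan ∉ Safety.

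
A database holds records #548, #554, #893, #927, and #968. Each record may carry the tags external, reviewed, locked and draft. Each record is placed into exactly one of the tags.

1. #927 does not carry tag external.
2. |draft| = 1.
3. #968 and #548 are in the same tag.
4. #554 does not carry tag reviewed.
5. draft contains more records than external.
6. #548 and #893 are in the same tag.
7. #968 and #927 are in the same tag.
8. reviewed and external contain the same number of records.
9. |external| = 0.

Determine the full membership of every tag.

external = {}; reviewed = {}; locked = {#548, #893, #927, #968}; draft = {#554}

From (1): #927 ∉ external.
From (4): #554 ∉ reviewed.
(7): #968 matches #927: #968 ∉ external.
(9): external already has 0, so the rest are out.
Suppose #548 ∈ reviewed: no assignment then satisfies all the clues, so #548 ∉ reviewed.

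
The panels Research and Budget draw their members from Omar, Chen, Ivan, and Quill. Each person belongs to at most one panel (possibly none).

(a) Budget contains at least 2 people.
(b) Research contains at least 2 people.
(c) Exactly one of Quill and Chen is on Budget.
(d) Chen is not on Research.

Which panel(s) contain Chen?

Chen: Budget

From (d): Chen ∉ Research.
Suppose Chen ∉ Budget: no assignment then satisfies all the clues, so Chen ∈ Budget.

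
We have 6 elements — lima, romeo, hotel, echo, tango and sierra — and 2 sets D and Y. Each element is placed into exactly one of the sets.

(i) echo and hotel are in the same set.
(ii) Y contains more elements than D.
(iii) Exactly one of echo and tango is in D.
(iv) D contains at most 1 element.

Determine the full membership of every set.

D = {tango}; Y = {echo, hotel, lima, romeo, sierra}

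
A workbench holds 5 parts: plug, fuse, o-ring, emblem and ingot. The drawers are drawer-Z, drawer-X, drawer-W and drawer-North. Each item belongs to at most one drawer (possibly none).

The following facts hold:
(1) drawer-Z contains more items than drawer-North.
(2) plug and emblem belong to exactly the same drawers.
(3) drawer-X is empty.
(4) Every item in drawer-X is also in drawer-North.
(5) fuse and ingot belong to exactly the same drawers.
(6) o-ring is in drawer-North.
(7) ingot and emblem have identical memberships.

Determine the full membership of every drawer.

drawer-Z = {emblem, fuse, ingot, plug}; drawer-X = {}; drawer-W = {}; drawer-North = {o-ring}

From (6): o-ring ∈ drawer-North.
(3): drawer-X already has 0, so the rest are out.
Suppose plug ∉ drawer-Z: no assignment then satisfies all the clues, so plug ∈ drawer-Z.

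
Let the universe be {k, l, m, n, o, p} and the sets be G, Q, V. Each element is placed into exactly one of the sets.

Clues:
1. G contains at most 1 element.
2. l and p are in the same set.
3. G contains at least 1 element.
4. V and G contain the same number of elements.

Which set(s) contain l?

l: Q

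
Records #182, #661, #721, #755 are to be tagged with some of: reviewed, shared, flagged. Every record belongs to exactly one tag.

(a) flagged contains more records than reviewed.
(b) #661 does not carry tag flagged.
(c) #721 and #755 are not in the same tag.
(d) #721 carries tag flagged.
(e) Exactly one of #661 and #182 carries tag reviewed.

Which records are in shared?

shared = {#755}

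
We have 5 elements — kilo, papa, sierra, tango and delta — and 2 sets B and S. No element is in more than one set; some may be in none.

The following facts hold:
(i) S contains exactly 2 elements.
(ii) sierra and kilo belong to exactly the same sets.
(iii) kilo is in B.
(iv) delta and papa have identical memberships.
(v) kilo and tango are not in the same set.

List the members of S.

S = {delta, papa}

From (iii): kilo ∈ B.
(ii): sierra matches kilo: sierra ∈ B.
(v): tango ∉ B.
Suppose papa ∉ S: no assignment then satisfies all the clues, so papa ∈ S.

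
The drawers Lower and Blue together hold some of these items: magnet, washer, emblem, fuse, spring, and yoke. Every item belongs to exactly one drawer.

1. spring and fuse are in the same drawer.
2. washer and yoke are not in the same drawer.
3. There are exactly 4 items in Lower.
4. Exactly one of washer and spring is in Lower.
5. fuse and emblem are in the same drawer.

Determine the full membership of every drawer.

Lower = {emblem, fuse, spring, yoke}; Blue = {magnet, washer}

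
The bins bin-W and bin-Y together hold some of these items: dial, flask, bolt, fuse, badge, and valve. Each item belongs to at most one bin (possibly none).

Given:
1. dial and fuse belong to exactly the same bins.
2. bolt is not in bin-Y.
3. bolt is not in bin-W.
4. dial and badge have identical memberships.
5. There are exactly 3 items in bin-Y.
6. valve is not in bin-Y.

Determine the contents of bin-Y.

From (2): bolt ∉ bin-Y.
From (3): bolt ∉ bin-W.
From (6): valve ∉ bin-Y.
Suppose dial ∉ bin-Y: no assignment then satisfies all the clues, so dial ∈ bin-Y.

bin-Y = {badge, dial, fuse}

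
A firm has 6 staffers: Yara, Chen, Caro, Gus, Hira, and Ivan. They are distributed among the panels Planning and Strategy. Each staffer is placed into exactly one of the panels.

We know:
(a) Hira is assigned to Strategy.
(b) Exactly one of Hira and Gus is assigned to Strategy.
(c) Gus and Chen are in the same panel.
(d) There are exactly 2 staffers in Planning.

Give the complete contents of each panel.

Planning = {Chen, Gus}; Strategy = {Caro, Hira, Ivan, Yara}

From (a): Hira ∈ Strategy.
(b) (exactly one): Gus ∉ Strategy.
(c): Chen matches Gus: Chen ∉ Strategy.
Only one panel left: Chen ∈ Planning.
Only one panel left: Gus ∈ Planning.
(d): Planning already has 2, so the rest are out.
Only one panel left: Yara ∈ Strategy.
Only one panel left: Caro ∈ Strategy.
Only one panel left: Ivan ∈ Strategy.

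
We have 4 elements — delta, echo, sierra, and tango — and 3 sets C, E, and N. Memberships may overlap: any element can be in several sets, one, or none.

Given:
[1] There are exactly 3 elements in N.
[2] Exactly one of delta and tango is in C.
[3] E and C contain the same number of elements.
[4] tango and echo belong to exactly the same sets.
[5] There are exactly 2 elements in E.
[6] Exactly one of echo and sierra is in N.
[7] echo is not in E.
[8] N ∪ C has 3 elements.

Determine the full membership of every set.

C = {echo, tango}; E = {delta, sierra}; N = {delta, echo, tango}

From (7): echo ∉ E.
(4): tango matches echo: tango ∉ E.
(5): only 2 candidates remain for E, so all are in.
Suppose delta ∈ C: no assignment then satisfies all the clues, so delta ∉ C.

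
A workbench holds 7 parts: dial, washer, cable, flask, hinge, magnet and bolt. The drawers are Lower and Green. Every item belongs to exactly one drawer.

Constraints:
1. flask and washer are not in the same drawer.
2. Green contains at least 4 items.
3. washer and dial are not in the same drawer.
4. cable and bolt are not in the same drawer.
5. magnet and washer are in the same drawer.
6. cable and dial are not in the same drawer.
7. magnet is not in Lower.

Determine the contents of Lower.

Lower = {bolt, dial, flask}

From (7): magnet ∉ Lower.
(5): washer matches magnet: washer ∉ Lower.
Only one drawer left: washer ∈ Green.
Only one drawer left: magnet ∈ Green.
(1): flask ∉ Green.
(3): dial ∉ Green.
Only one drawer left: dial ∈ Lower.
Only one drawer left: flask ∈ Lower.
(6): cable ∉ Lower.
Only one drawer left: cable ∈ Green.
(4): bolt ∉ Green.
(2): only 4 candidates remain for Green, so all are in.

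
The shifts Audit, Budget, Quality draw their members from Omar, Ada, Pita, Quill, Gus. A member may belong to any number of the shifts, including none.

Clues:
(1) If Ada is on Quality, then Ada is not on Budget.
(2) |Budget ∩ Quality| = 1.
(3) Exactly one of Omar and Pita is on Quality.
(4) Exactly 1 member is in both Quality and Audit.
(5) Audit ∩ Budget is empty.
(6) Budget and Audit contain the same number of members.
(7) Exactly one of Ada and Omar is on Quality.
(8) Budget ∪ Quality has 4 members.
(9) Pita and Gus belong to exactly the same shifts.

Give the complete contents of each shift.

Audit = {Ada}; Budget = {Quill}; Quality = {Ada, Gus, Pita, Quill}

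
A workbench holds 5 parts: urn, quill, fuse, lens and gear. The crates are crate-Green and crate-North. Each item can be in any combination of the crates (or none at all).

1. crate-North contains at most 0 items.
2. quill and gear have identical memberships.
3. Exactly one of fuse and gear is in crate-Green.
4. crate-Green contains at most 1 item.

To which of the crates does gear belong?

(1): crate-North already has 0, so the rest are out.
Suppose gear ∈ crate-Green: no assignment then satisfies all the clues, so gear ∉ crate-Green.

gear: none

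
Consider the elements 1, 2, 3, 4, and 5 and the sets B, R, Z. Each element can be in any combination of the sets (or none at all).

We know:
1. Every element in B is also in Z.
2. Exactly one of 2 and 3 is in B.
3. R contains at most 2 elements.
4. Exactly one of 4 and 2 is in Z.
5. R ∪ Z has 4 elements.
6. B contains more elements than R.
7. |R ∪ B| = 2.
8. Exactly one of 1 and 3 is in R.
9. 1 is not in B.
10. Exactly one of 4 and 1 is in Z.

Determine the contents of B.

From (9): 1 ∉ B.
Suppose 2 ∈ B: no assignment then satisfies all the clues, so 2 ∉ B.

B = {3, 5}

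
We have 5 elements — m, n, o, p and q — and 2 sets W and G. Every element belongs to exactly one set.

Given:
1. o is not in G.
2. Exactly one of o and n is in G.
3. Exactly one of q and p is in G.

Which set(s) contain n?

From (1): o ∉ G.
(2) (exactly one): n ∈ G.
Only one set left: o ∈ W.

n: G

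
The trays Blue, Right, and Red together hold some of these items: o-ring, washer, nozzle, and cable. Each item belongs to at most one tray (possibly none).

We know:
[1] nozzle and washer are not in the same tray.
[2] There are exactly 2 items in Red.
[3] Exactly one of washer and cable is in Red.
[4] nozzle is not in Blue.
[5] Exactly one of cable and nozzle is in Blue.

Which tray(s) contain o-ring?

o-ring: Red

From (4): nozzle ∉ Blue.
(5) (exactly one): cable ∈ Blue.
(3) (exactly one): washer ∈ Red.
(1): nozzle ∉ Red.
(2): only 2 candidates remain for Red, so all are in.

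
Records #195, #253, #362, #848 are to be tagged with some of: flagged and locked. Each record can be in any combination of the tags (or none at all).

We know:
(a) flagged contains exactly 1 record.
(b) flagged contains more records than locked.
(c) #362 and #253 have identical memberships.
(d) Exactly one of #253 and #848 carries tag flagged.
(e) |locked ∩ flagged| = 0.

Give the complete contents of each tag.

flagged = {#848}; locked = {}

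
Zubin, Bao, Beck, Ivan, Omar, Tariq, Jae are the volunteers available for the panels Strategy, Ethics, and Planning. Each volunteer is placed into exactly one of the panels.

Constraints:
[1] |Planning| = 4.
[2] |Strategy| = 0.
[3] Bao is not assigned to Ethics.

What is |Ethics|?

3

From (3): Bao ∉ Ethics.
(2): Strategy already has 0, so the rest are out.
Only one panel left: Bao ∈ Planning.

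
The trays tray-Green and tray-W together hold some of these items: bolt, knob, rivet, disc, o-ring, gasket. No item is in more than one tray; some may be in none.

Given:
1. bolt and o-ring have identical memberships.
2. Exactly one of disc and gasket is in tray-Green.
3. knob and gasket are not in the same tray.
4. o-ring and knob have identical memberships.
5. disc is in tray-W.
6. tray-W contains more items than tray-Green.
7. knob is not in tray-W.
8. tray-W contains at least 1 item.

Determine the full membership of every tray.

tray-Green = {gasket}; tray-W = {disc, rivet}

From (5): disc ∈ tray-W.
From (7): knob ∉ tray-W.
(2) (exactly one): gasket ∈ tray-Green.
(3): knob ∉ tray-Green.
(4): o-ring matches knob: o-ring ∉ tray-Green.
(4): o-ring matches knob: o-ring ∉ tray-W.
(1): bolt matches o-ring: bolt ∉ tray-Green.
(1): bolt matches o-ring: bolt ∉ tray-W.
Suppose rivet ∈ tray-Green: no assignment then satisfies all the clues, so rivet ∉ tray-Green.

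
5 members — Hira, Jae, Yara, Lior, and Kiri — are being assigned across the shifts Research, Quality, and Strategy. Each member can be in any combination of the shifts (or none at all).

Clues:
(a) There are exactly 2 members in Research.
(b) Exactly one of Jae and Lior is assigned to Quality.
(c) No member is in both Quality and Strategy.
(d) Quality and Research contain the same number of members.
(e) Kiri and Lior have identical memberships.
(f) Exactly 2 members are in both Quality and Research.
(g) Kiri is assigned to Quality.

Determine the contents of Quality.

Quality = {Kiri, Lior}

From (g): Kiri ∈ Quality.
(c) (disjoint): Kiri ∉ Strategy.
(e): Lior matches Kiri: Lior ∈ Quality.
(e): Lior matches Kiri: Lior ∉ Strategy.
(b) (exactly one): Jae ∉ Quality.
Suppose Hira ∈ Quality: no assignment then satisfies all the clues, so Hira ∉ Quality.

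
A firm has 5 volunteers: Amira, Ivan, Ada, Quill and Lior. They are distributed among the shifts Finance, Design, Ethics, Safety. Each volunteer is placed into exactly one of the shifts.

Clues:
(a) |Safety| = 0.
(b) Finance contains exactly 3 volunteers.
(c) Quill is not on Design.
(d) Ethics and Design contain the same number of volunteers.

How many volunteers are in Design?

From (c): Quill ∉ Design.
(a): Safety already has 0, so the rest are out.

1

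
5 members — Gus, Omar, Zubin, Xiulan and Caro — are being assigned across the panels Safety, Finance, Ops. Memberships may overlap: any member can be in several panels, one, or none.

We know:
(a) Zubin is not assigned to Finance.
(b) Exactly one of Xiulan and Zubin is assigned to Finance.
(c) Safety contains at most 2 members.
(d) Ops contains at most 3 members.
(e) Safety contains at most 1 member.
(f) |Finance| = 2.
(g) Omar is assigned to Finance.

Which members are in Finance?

Finance = {Omar, Xiulan}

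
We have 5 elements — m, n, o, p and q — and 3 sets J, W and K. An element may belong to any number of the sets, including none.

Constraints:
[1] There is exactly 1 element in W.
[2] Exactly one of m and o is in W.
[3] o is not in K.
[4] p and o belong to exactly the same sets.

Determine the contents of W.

W = {m}

From (3): o ∉ K.
(4): p matches o: p ∉ K.
Suppose m ∉ W: no assignment then satisfies all the clues, so m ∈ W.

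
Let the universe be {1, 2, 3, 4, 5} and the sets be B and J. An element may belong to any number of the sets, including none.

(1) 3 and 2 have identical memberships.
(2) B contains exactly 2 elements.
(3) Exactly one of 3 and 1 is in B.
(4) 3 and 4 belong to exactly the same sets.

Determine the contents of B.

B = {1, 5}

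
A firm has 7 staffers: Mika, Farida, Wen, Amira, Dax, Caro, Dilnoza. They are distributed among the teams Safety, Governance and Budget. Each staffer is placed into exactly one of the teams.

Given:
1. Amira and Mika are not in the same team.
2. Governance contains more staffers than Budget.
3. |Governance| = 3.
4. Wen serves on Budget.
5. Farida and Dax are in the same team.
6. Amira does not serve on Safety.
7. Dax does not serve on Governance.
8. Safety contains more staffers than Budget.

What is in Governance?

Governance = {Amira, Caro, Dilnoza}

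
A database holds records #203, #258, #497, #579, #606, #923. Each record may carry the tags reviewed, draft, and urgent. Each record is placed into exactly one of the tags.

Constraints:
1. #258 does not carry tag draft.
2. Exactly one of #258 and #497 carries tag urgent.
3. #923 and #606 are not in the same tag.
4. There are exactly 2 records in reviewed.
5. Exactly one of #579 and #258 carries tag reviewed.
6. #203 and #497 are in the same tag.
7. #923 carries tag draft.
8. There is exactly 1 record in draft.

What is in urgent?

urgent = {#203, #497, #579}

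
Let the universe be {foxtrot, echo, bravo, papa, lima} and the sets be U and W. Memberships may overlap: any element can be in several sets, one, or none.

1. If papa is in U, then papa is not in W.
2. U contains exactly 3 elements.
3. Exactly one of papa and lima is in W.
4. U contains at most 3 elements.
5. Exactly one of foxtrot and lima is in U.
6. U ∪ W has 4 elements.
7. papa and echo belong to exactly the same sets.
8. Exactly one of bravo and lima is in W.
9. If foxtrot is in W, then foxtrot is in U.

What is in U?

U = {echo, foxtrot, papa}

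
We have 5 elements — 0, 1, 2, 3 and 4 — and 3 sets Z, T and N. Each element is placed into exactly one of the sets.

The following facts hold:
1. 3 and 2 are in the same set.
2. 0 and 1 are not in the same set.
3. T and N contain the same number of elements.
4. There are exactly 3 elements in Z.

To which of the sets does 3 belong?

3: Z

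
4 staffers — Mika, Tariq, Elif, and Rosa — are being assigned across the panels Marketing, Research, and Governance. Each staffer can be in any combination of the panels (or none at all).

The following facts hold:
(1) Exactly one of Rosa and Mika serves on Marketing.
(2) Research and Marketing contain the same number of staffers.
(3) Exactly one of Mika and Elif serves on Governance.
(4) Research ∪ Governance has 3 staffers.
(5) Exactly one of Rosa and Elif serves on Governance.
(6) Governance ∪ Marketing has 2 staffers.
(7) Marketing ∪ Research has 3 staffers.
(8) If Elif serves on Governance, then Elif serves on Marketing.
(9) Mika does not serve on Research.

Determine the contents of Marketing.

Marketing = {Elif, Rosa}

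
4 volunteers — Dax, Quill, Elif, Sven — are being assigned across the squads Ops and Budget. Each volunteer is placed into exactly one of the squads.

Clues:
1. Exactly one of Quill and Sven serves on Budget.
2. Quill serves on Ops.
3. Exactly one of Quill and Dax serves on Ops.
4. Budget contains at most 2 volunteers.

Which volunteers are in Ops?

From (2): Quill ∈ Ops.
(1) (exactly one): Sven ∈ Budget.
(3) (exactly one): Dax ∉ Ops.
Only one squad left: Dax ∈ Budget.
(4): Budget already has 2, so the rest are out.
Only one squad left: Elif ∈ Ops.

Ops = {Elif, Quill}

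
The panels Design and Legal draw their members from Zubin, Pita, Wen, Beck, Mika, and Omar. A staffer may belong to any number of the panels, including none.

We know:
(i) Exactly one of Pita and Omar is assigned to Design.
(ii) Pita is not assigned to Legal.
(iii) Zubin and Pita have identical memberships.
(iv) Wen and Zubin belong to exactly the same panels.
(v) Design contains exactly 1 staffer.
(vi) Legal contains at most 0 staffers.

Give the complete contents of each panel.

Design = {Omar}; Legal = {}

From (ii): Pita ∉ Legal.
(iii): Zubin matches Pita: Zubin ∉ Legal.
(iv): Wen matches Zubin: Wen ∉ Legal.
(vi): Legal already has 0, so the rest are out.
Suppose Zubin ∈ Design: no assignment then satisfies all the clues, so Zubin ∉ Design.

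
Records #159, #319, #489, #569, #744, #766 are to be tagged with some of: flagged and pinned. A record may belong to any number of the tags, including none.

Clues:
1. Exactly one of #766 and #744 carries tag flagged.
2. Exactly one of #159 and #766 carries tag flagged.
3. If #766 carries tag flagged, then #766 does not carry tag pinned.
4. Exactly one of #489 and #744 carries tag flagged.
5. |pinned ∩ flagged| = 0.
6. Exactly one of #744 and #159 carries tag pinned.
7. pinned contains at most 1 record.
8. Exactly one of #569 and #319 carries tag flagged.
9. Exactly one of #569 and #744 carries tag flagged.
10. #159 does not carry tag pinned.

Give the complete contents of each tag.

flagged = {#489, #569, #766}; pinned = {#744}

From (10): #159 ∉ pinned.
(6) (exactly one): #744 ∈ pinned.
(7): pinned already has 1, so the rest are out.
Suppose #159 ∈ flagged: no assignment then satisfies all the clues, so #159 ∉ flagged.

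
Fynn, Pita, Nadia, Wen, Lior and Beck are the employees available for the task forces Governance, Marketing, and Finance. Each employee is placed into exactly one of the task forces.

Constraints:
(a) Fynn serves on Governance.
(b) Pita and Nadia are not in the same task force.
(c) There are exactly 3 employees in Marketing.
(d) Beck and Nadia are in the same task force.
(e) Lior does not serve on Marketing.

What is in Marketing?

From (a): Fynn ∈ Governance.
From (e): Lior ∉ Marketing.
Suppose Pita ∈ Marketing: no assignment then satisfies all the clues, so Pita ∉ Marketing.

Marketing = {Beck, Nadia, Wen}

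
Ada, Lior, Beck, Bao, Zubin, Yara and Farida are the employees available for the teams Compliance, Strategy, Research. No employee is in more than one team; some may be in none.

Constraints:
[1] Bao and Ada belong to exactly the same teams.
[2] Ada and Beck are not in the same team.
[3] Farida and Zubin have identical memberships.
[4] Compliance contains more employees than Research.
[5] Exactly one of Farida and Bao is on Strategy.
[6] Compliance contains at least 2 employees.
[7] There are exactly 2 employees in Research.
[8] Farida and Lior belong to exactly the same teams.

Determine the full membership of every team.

Compliance = {Farida, Lior, Zubin}; Strategy = {Ada, Bao}; Research = {Beck, Yara}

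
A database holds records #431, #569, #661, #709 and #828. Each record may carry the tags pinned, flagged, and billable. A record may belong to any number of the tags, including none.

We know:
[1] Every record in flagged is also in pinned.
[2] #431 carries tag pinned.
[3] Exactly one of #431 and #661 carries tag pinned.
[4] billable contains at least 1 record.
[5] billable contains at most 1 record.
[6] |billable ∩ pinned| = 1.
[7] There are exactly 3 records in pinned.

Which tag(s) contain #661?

#661: none

From (2): #431 ∈ pinned.
(3) (exactly one): #661 ∉ pinned.
(1) contrapositive: #661 ∉ flagged.
Suppose #661 ∈ billable: no assignment then satisfies all the clues, so #661 ∉ billable.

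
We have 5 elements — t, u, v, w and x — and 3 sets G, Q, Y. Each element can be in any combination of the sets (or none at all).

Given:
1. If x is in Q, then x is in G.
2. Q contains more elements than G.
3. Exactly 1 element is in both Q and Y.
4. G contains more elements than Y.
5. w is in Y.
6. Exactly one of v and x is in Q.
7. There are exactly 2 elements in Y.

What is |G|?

From (5): w ∈ Y.
Suppose t ∉ Q: no assignment then satisfies all the clues, so t ∈ Q.

3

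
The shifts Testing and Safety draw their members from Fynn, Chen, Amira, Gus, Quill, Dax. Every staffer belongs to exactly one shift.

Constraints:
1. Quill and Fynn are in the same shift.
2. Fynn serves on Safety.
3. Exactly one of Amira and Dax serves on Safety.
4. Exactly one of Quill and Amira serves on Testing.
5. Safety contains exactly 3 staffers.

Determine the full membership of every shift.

Testing = {Amira, Chen, Gus}; Safety = {Dax, Fynn, Quill}

From (2): Fynn ∈ Safety.
(1): Quill matches Fynn: Quill ∉ Testing.
(1): Quill matches Fynn: Quill ∈ Safety.
(4) (exactly one): Amira ∈ Testing.
(3) (exactly one): Dax ∈ Safety.
(5): Safety already has 3, so the rest are out.
Only one shift left: Chen ∈ Testing.
Only one shift left: Gus ∈ Testing.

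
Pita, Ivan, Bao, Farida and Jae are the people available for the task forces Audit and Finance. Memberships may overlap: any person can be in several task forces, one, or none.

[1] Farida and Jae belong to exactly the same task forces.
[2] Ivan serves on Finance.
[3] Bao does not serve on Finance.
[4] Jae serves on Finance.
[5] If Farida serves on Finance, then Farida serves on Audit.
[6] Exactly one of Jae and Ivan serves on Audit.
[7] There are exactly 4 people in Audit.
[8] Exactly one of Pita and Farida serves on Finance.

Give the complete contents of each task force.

Audit = {Bao, Farida, Jae, Pita}; Finance = {Farida, Ivan, Jae}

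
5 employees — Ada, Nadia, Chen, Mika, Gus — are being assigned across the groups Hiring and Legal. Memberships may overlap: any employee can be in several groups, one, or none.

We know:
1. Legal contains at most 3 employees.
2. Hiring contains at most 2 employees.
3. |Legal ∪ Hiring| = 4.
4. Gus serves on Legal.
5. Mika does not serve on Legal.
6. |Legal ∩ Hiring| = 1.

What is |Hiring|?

2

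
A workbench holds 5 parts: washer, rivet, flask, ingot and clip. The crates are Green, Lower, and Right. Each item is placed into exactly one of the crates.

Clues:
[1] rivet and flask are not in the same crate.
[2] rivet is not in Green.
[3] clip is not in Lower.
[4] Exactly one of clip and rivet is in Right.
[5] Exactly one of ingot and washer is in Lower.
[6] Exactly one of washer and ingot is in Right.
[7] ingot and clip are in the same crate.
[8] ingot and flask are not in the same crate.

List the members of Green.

From (2): rivet ∉ Green.
From (3): clip ∉ Lower.
(7): ingot matches clip: ingot ∉ Lower.
(5) (exactly one): washer ∈ Lower.
(6) (exactly one): ingot ∈ Right.
(7): clip matches ingot: clip ∉ Green.
(7): clip matches ingot: clip ∈ Right.
(8): flask ∉ Right.
(4) (exactly one): rivet ∉ Right.
Only one crate left: rivet ∈ Lower.
(1): flask ∉ Lower.
Only one crate left: flask ∈ Green.

Green = {flask}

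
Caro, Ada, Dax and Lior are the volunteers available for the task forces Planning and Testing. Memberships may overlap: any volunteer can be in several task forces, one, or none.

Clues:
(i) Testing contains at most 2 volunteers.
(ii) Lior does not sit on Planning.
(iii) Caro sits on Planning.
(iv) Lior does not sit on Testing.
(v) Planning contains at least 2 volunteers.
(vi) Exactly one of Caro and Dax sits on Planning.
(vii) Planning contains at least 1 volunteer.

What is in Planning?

Planning = {Ada, Caro}

From (ii): Lior ∉ Planning.
From (iii): Caro ∈ Planning.
From (iv): Lior ∉ Testing.
(vi) (exactly one): Dax ∉ Planning.
(v): only 2 candidates remain for Planning, so all are in.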